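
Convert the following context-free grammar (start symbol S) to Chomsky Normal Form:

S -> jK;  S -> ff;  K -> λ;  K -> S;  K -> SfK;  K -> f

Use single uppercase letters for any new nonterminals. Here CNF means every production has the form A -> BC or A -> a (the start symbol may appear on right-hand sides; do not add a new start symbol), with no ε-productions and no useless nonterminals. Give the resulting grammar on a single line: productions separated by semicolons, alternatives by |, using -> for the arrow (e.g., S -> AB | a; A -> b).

Nullable: {K}; after ε-elimination: S -> j | ff | jK; K -> S | f | Sf | SfK.
After unit-elimination: S -> j | ff | jK; K -> f | j | Sf | ff | jK | SfK.
TERM: introduce A -> f, B -> j and substitute in every rule of length ≥2.
BIN: K -> SAK becomes K -> SC, C -> AK.

S -> j | AA | BK; A -> f; B -> j; C -> AK; K -> f | j | AA | BK | SA | SC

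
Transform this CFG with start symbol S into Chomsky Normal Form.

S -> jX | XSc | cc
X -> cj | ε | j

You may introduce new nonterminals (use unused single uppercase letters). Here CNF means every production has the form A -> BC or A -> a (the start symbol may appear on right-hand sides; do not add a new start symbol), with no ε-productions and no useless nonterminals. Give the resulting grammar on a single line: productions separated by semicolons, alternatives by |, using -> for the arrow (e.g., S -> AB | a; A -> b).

Nullable: {X}; after ε-elimination: S -> j | Sc | cc | jX | XSc; X -> j | cj.
No unit productions to eliminate.
TERM: introduce A -> c, B -> j and substitute in every rule of length ≥2.
BIN: S -> XSA becomes S -> XC, C -> SA.

S -> j | AA | BX | SA | XC; A -> c; B -> j; C -> SA; X -> j | AB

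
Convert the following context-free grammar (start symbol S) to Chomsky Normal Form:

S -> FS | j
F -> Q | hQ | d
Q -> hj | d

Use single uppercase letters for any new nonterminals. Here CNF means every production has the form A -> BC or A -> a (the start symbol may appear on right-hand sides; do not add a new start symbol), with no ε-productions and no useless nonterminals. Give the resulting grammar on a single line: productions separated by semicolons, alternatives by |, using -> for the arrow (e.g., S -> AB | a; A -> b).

No ε-productions.
After unit-elimination: S -> j | FS; F -> d | hQ | hj; Q -> d | hj.
TERM: introduce A -> h, B -> j and substitute in every rule of length ≥2.

S -> j | FS; A -> h; B -> j; F -> d | AB | AQ; Q -> d | AB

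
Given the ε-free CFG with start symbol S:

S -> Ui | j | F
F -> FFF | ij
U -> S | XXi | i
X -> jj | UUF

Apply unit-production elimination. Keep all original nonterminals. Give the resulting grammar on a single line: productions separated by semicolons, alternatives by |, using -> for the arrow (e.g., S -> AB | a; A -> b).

S -> j | Ui | ij | FFF; F -> ij | FFF; U -> i | j | Ui | ij | FFF | XXi; X -> jj | UUF

Unit productions: S->F, U->S.
Unit pairs (A ⇒* B via units): (S,F), (U,F), (U,S).
S: inherits non-unit rules of {F, S} → FFF | Ui | ij | j.
F: inherits non-unit rules of {F} → FFF | ij.
U: inherits non-unit rules of {F, S, U} → FFF | Ui | XXi | i | ij | j.
X: inherits non-unit rules of {X} → UUF | jj.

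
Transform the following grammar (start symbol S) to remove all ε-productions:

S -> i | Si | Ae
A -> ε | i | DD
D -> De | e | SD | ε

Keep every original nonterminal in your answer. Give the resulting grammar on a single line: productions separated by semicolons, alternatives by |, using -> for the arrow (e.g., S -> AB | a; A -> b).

S -> e | i | Ae | Si; A -> D | i | DD; D -> S | e | De | SD

Nullable set: {A, D}.
S -> Ae: A nullable, giving Ae | e.
Drop A -> ε.
A -> DD: D, D nullable, giving D | DD.
Drop D -> ε.
D -> De: D nullable, giving De | e.
D -> SD: D nullable, giving S | SD.
Unchanged (no nullable symbols): S -> Si; S -> i; A -> i; D -> e.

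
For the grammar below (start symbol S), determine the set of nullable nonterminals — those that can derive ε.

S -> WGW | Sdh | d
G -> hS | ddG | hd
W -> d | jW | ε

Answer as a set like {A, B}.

{W}

Directly nullable (have an ε-rule): {W}.
Not nullable: G, S — each has a terminal in every rule's right-hand side or depends on a non-nullable symbol.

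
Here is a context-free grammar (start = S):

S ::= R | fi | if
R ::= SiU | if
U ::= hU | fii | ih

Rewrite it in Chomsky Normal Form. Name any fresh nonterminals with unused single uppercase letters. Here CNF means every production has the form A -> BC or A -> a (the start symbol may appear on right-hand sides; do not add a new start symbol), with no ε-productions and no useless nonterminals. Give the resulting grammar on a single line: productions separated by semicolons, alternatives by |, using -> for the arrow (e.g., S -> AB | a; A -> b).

S -> AB | BA | SE; A -> i; B -> f; C -> h; E -> AU; F -> AA; U -> AC | BF | CU

No ε-productions.
After unit-elimination: S -> fi | if | SiU; R -> if | SiU; U -> hU | ih | fii.
TERM: introduce B -> f, C -> h, A -> i and substitute in every rule of length ≥2.
BIN: R -> SAU becomes R -> SD, D -> AU; S -> SAU becomes S -> SE, E -> AU; U -> BAA becomes U -> BF, F -> AA.
Drop unreachable/unproductive: R.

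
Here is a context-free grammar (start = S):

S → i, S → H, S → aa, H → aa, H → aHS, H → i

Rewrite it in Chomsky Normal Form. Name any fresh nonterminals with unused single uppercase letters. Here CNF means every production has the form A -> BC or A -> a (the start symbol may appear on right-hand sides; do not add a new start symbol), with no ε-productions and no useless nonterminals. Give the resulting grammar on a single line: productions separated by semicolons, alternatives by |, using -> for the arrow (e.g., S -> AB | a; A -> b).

No ε-productions.
After unit-elimination: S -> i | aa | aHS; H -> i | aa | aHS.
TERM: introduce A -> a and substitute in every rule of length ≥2.
BIN: H -> AHS becomes H -> AB, B -> HS; S -> AHS becomes S -> AC, C -> HS.

S -> i | AA | AC; A -> a; B -> HS; C -> HS; H -> i | AA | AB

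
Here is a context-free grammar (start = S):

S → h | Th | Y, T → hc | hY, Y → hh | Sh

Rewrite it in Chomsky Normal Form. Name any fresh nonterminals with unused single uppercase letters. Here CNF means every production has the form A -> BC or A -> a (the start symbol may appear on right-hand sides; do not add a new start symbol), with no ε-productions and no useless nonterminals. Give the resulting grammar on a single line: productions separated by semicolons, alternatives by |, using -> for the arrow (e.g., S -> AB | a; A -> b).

S -> h | AA | SA | TA; A -> h; B -> c; T -> AB | AY; Y -> AA | SA

No ε-productions.
After unit-elimination: S -> h | Sh | Th | hh; T -> hY | hc; Y -> Sh | hh.
TERM: introduce B -> c, A -> h and substitute in every rule of length ≥2.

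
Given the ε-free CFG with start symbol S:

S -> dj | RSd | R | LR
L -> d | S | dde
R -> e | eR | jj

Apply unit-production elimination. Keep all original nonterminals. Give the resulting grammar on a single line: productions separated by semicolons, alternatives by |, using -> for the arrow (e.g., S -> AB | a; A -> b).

Unit productions: L->S, S->R.
Unit pairs (A ⇒* B via units): (L,R), (L,S), (S,R).
S: inherits non-unit rules of {R, S} → LR | RSd | dj | e | eR | jj.
L: inherits non-unit rules of {L, R, S} → LR | RSd | d | dde | dj | e | eR | jj.
R: inherits non-unit rules of {R} → e | eR | jj.

S -> e | LR | dj | eR | jj | RSd; L -> d | e | LR | dj | eR | jj | RSd | dde; R -> e | eR | jj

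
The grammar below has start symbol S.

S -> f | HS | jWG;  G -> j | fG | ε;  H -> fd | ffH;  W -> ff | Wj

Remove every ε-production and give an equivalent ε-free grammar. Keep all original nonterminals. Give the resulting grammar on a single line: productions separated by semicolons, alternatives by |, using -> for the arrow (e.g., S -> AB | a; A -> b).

S -> f | HS | jW | jWG; G -> f | j | fG; H -> fd | ffH; W -> Wj | ff

Nullable set: {G}.
S -> jWG: G nullable, giving jW | jWG.
Drop G -> ε.
G -> fG: G nullable, giving f | fG.
Unchanged (no nullable symbols): S -> HS; S -> f; G -> j; H -> fd; H -> ffH; W -> Wj; W -> ff.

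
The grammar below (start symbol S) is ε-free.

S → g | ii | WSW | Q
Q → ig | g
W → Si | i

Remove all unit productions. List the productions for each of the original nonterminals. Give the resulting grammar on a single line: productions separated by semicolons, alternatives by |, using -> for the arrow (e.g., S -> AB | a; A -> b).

Unit productions: S->Q.
Unit pairs (A ⇒* B via units): (S,Q).
S: inherits non-unit rules of {Q, S} → WSW | g | ig | ii.
Q: inherits non-unit rules of {Q} → g | ig.
W: inherits non-unit rules of {W} → Si | i.

S -> g | ig | ii | WSW; Q -> g | ig; W -> i | Si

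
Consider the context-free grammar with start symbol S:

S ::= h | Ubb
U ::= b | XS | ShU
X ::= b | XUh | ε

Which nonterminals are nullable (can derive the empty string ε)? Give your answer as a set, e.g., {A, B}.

Directly nullable (have an ε-rule): {X}.
Not nullable: S, U — each has a terminal in every rule's right-hand side or depends on a non-nullable symbol.

{X}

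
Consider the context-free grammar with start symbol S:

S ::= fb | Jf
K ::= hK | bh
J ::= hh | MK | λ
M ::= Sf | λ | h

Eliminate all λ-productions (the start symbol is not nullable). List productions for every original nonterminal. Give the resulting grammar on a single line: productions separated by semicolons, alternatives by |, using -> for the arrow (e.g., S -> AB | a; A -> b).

Nullable set: {J, M}.
S -> Jf: J nullable, giving Jf | f.
Drop J -> λ.
J -> MK: M nullable, giving K | MK.
Drop M -> λ.
Unchanged (no nullable symbols): S -> fb; J -> hh; K -> bh; K -> hK; M -> Sf; M -> h.

S -> f | Jf | fb; J -> K | MK | hh; K -> bh | hK; M -> h | Sf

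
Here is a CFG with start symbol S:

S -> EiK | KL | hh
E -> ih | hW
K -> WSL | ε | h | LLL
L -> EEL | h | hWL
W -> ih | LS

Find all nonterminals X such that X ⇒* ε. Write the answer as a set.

Directly nullable (have an ε-rule): {K}.
Not nullable: E, L, S, W — each has a terminal in every rule's right-hand side or depends on a non-nullable symbol.

{K}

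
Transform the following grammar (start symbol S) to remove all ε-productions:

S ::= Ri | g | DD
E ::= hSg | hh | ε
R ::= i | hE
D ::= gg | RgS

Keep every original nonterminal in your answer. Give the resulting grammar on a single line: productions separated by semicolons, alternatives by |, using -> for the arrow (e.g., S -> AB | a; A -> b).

Nullable set: {E}.
Drop E -> ε.
R -> hE: E nullable, giving h | hE.
Unchanged (no nullable symbols): S -> DD; S -> Ri; S -> g; D -> RgS; D -> gg; E -> hSg; E -> hh; R -> i.

S -> g | DD | Ri; D -> gg | RgS; E -> hh | hSg; R -> h | i | hE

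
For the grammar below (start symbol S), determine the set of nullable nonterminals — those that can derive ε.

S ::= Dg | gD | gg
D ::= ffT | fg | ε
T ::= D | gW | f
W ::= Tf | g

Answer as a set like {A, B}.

Directly nullable (have an ε-rule): {D}.
T is nullable via T -> D (every symbol on the right is already known nullable).
Not nullable: S, W — each has a terminal in every rule's right-hand side or depends on a non-nullable symbol.

{D, T}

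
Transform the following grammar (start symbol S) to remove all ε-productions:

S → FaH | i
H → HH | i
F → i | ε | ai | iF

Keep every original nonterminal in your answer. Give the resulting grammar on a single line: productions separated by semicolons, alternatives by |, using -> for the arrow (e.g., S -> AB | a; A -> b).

Nullable set: {F}.
S -> FaH: F nullable, giving FaH | aH.
Drop F -> ε.
F -> iF: F nullable, giving i | iF.
Unchanged (no nullable symbols): S -> i; F -> ai; F -> i; H -> HH; H -> i.

S -> i | aH | FaH; F -> i | ai | iF; H -> i | HH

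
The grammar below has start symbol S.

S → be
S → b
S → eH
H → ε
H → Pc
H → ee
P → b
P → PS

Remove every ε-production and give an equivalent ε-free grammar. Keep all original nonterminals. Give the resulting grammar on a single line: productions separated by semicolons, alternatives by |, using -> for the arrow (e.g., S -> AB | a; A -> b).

Nullable set: {H}.
S -> eH: H nullable, giving e | eH.
Drop H -> ε.
Unchanged (no nullable symbols): S -> b; S -> be; H -> Pc; H -> ee; P -> PS; P -> b.

S -> b | e | be | eH; H -> Pc | ee; P -> b | PS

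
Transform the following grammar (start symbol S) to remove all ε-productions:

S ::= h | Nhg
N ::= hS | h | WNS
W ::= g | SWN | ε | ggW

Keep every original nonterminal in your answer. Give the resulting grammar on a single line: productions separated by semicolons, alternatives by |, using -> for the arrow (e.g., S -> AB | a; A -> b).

S -> h | Nhg; N -> h | NS | hS | WNS; W -> g | SN | gg | SWN | ggW

Nullable set: {W}.
N -> WNS: W nullable, giving NS | WNS.
Drop W -> ε.
W -> SWN: W nullable, giving SN | SWN.
W -> ggW: W nullable, giving gg | ggW.
Unchanged (no nullable symbols): S -> Nhg; S -> h; N -> h; N -> hS; W -> g.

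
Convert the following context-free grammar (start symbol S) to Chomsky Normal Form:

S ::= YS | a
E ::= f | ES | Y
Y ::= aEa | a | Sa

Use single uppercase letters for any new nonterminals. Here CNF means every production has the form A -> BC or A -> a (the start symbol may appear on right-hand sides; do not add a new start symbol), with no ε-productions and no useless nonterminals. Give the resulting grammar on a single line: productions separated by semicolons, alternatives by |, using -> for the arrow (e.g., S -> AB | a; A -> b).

S -> a | YS; A -> a; B -> EA; C -> EA; E -> a | f | AB | ES | SA; Y -> a | AC | SA

No ε-productions.
After unit-elimination: S -> a | YS; E -> a | f | ES | Sa | aEa; Y -> a | Sa | aEa.
TERM: introduce A -> a and substitute in every rule of length ≥2.
BIN: E -> AEA becomes E -> AB, B -> EA; Y -> AEA becomes Y -> AC, C -> EA.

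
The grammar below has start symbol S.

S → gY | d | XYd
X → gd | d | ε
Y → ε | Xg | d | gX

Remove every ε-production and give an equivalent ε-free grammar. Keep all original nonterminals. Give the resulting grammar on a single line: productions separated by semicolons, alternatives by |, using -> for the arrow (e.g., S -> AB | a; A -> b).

S -> d | g | Xd | Yd | gY | XYd; X -> d | gd; Y -> d | g | Xg | gX

Nullable set: {X, Y}.
S -> XYd: X, Y nullable, giving XYd | Xd | Yd | d.
S -> gY: Y nullable, giving g | gY.
Drop X -> ε.
Drop Y -> ε.
Y -> Xg: X nullable, giving Xg | g.
Y -> gX: X nullable, giving g | gX.
Unchanged (no nullable symbols): S -> d; X -> d; X -> gd; Y -> d.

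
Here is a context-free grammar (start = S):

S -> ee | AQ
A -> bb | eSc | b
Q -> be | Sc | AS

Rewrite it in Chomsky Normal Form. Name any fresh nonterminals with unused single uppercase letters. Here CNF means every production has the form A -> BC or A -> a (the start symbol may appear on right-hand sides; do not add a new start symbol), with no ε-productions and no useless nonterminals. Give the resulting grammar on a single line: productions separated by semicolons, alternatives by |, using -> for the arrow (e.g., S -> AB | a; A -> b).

S -> AQ | CC; A -> b | BB | CE; B -> b; C -> e; D -> c; E -> SD; Q -> AS | BC | SD

No ε-productions.
No unit productions to eliminate.
TERM: introduce B -> b, D -> c, C -> e and substitute in every rule of length ≥2.
BIN: A -> CSD becomes A -> CE, E -> SD.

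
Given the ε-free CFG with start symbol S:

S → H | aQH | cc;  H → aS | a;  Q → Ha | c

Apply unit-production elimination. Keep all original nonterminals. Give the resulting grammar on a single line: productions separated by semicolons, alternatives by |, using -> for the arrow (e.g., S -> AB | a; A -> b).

S -> a | aS | cc | aQH; H -> a | aS; Q -> c | Ha

Unit productions: S->H.
Unit pairs (A ⇒* B via units): (S,H).
S: inherits non-unit rules of {H, S} → a | aQH | aS | cc.
H: inherits non-unit rules of {H} → a | aS.
Q: inherits non-unit rules of {Q} → Ha | c.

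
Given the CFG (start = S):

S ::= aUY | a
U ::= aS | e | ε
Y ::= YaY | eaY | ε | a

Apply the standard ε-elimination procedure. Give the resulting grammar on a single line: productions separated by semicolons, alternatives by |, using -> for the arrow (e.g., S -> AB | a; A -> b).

Nullable set: {U, Y}.
S -> aUY: U, Y nullable, giving a | aU | aUY | aY.
Drop U -> ε.
Drop Y -> ε.
Y -> YaY: Y, Y nullable, giving Ya | YaY | a | aY.
Y -> eaY: Y nullable, giving ea | eaY.
Unchanged (no nullable symbols): S -> a; U -> aS; U -> e; Y -> a.

S -> a | aU | aY | aUY; U -> e | aS; Y -> a | Ya | aY | ea | YaY | eaY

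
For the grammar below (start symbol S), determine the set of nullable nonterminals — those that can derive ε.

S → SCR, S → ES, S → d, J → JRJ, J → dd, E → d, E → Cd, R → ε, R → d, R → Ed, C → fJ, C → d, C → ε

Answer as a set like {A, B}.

{C, R}

Directly nullable (have an ε-rule): {C, R}.
Not nullable: E, J, S — each has a terminal in every rule's right-hand side or depends on a non-nullable symbol.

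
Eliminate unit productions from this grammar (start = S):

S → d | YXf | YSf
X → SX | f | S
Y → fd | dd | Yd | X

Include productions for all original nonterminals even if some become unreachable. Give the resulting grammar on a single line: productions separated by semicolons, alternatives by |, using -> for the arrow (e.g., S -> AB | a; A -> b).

Unit productions: X->S, Y->X.
Unit pairs (A ⇒* B via units): (X,S), (Y,S), (Y,X).
S: inherits non-unit rules of {S} → YSf | YXf | d.
X: inherits non-unit rules of {S, X} → SX | YSf | YXf | d | f.
Y: inherits non-unit rules of {S, X, Y} → SX | YSf | YXf | Yd | d | dd | f | fd.

S -> d | YSf | YXf; X -> d | f | SX | YSf | YXf; Y -> d | f | SX | Yd | dd | fd | YSf | YXf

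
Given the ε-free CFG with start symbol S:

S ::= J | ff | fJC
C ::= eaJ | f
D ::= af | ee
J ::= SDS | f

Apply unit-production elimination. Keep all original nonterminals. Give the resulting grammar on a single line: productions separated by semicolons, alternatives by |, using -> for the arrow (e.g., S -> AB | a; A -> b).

Unit productions: S->J.
Unit pairs (A ⇒* B via units): (S,J).
S: inherits non-unit rules of {J, S} → SDS | f | fJC | ff.
C: inherits non-unit rules of {C} → eaJ | f.
D: inherits non-unit rules of {D} → af | ee.
J: inherits non-unit rules of {J} → SDS | f.

S -> f | ff | SDS | fJC; C -> f | eaJ; D -> af | ee; J -> f | SDS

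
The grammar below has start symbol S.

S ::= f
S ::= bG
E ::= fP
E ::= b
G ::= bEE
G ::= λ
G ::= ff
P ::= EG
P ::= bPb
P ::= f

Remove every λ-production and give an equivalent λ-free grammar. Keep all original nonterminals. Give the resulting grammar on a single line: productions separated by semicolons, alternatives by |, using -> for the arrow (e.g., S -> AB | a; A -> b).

S -> b | f | bG; E -> b | fP; G -> ff | bEE; P -> E | f | EG | bPb

Nullable set: {G}.
S -> bG: G nullable, giving b | bG.
Drop G -> λ.
P -> EG: G nullable, giving E | EG.
Unchanged (no nullable symbols): S -> f; E -> b; E -> fP; G -> bEE; G -> ff; P -> bPb; P -> f.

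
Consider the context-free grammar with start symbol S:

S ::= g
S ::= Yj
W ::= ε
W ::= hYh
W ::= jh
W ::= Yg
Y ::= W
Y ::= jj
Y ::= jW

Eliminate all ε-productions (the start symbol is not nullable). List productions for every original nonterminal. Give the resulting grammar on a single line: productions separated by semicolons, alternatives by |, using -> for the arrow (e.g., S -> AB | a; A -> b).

S -> g | j | Yj; W -> g | Yg | hh | jh | hYh; Y -> W | j | jW | jj

Nullable set: {W, Y}.
S -> Yj: Y nullable, giving Yj | j.
Drop W -> ε.
W -> Yg: Y nullable, giving Yg | g.
W -> hYh: Y nullable, giving hYh | hh.
Y -> W: W nullable, giving W.
Y -> jW: W nullable, giving j | jW.
Unchanged (no nullable symbols): S -> g; W -> jh; Y -> jj.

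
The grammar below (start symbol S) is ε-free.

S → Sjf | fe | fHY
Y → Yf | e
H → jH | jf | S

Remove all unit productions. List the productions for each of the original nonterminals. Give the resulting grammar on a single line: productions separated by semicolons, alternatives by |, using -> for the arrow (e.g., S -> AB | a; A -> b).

S -> fe | Sjf | fHY; H -> fe | jH | jf | Sjf | fHY; Y -> e | Yf

Unit productions: H->S.
Unit pairs (A ⇒* B via units): (H,S).
S: inherits non-unit rules of {S} → Sjf | fHY | fe.
H: inherits non-unit rules of {H, S} → Sjf | fHY | fe | jH | jf.
Y: inherits non-unit rules of {Y} → Yf | e.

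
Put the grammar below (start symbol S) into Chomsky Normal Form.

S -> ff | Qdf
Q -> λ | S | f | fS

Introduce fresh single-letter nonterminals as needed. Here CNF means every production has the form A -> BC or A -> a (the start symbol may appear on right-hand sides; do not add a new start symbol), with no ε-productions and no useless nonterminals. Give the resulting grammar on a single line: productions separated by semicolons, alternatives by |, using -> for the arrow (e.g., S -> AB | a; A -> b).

S -> AB | BB | QD; A -> d; B -> f; C -> AB; D -> AB; Q -> f | AB | BB | BS | QC

Nullable: {Q}; after ε-elimination: S -> df | ff | Qdf; Q -> S | f | fS.
After unit-elimination: S -> df | ff | Qdf; Q -> f | df | fS | ff | Qdf.
TERM: introduce A -> d, B -> f and substitute in every rule of length ≥2.
BIN: Q -> QAB becomes Q -> QC, C -> AB; S -> QAB becomes S -> QD, D -> AB.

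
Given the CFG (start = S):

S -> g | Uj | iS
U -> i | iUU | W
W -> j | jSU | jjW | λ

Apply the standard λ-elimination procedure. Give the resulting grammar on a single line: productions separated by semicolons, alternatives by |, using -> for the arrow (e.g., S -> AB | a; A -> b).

Nullable set: {U, W}.
S -> Uj: U nullable, giving Uj | j.
U -> W: W nullable, giving W.
U -> iUU: U, U nullable, giving i | iU | iUU.
Drop W -> λ.
W -> jSU: U nullable, giving jS | jSU.
W -> jjW: W nullable, giving jj | jjW.
Unchanged (no nullable symbols): S -> g; S -> iS; U -> i; W -> j.

S -> g | j | Uj | iS; U -> W | i | iU | iUU; W -> j | jS | jj | jSU | jjW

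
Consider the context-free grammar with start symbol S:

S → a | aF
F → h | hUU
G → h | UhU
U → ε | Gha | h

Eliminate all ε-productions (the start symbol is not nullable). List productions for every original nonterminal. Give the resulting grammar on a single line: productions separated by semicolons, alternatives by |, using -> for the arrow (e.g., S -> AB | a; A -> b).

Nullable set: {U}.
F -> hUU: U, U nullable, giving h | hU | hUU.
G -> UhU: U, U nullable, giving Uh | UhU | h | hU.
Drop U -> ε.
Unchanged (no nullable symbols): S -> a; S -> aF; F -> h; G -> h; U -> Gha; U -> h.

S -> a | aF; F -> h | hU | hUU; G -> h | Uh | hU | UhU; U -> h | Gha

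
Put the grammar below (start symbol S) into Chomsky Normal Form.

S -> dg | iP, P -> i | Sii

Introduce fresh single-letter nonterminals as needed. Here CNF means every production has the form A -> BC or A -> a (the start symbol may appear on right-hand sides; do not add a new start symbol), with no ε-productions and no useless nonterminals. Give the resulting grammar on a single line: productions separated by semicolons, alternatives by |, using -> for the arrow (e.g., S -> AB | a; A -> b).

S -> AP | BC; A -> i; B -> d; C -> g; D -> AA; P -> i | SD

No ε-productions.
No unit productions to eliminate.
TERM: introduce B -> d, C -> g, A -> i and substitute in every rule of length ≥2.
BIN: P -> SAA becomes P -> SD, D -> AA.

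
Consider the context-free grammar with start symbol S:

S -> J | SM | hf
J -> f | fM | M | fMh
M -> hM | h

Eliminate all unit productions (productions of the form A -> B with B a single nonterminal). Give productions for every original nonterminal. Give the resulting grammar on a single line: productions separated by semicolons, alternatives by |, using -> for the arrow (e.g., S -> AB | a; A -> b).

Unit productions: J->M, S->J.
Unit pairs (A ⇒* B via units): (J,M), (S,J), (S,M).
S: inherits non-unit rules of {J, M, S} → SM | f | fM | fMh | h | hM | hf.
J: inherits non-unit rules of {J, M} → f | fM | fMh | h | hM.
M: inherits non-unit rules of {M} → h | hM.

S -> f | h | SM | fM | hM | hf | fMh; J -> f | h | fM | hM | fMh; M -> h | hM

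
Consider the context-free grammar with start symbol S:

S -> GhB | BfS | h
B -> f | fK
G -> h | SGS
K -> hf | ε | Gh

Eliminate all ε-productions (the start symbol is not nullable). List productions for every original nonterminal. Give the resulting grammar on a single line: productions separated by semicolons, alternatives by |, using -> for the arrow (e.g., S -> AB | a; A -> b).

Nullable set: {K}.
B -> fK: K nullable, giving f | fK.
Drop K -> ε.
Unchanged (no nullable symbols): S -> BfS; S -> GhB; S -> h; B -> f; G -> SGS; G -> h; K -> Gh; K -> hf.

S -> h | BfS | GhB; B -> f | fK; G -> h | SGS; K -> Gh | hf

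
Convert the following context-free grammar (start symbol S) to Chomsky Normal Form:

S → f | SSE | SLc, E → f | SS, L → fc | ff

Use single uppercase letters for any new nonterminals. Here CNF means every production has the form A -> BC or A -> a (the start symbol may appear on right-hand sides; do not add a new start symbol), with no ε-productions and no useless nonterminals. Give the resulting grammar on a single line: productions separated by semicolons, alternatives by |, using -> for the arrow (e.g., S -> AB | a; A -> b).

No ε-productions.
No unit productions to eliminate.
TERM: introduce B -> c, A -> f and substitute in every rule of length ≥2.
BIN: S -> SLB becomes S -> SC, C -> LB; S -> SSE becomes S -> SD, D -> SE.

S -> f | SC | SD; A -> f; B -> c; C -> LB; D -> SE; E -> f | SS; L -> AA | AB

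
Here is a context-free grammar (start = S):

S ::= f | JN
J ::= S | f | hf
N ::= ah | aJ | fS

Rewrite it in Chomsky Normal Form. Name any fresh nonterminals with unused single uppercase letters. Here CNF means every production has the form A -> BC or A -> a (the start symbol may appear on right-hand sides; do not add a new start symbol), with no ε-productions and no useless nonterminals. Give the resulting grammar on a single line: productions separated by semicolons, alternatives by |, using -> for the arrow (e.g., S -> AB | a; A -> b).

S -> f | JN; A -> h; B -> f; C -> a; J -> f | AB | JN; N -> BS | CA | CJ

No ε-productions.
After unit-elimination: S -> f | JN; J -> f | JN | hf; N -> aJ | ah | fS.
TERM: introduce C -> a, B -> f, A -> h and substitute in every rule of length ≥2.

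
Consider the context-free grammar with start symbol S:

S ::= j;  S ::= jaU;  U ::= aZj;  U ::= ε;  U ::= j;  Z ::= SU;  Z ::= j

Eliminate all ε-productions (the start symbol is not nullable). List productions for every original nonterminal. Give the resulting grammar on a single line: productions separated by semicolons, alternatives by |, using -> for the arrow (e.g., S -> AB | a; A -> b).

S -> j | ja | jaU; U -> j | aZj; Z -> S | j | SU

Nullable set: {U}.
S -> jaU: U nullable, giving ja | jaU.
Drop U -> ε.
Z -> SU: U nullable, giving S | SU.
Unchanged (no nullable symbols): S -> j; U -> aZj; U -> j; Z -> j.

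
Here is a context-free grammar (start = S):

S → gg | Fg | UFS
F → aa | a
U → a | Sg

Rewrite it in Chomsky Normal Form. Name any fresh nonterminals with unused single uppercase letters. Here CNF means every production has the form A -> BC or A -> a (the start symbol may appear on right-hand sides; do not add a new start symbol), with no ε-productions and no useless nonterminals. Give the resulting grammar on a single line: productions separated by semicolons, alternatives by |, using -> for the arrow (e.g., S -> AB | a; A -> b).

S -> BB | FB | UC; A -> a; B -> g; C -> FS; F -> a | AA; U -> a | SB

No ε-productions.
No unit productions to eliminate.
TERM: introduce A -> a, B -> g and substitute in every rule of length ≥2.
BIN: S -> UFS becomes S -> UC, C -> FS.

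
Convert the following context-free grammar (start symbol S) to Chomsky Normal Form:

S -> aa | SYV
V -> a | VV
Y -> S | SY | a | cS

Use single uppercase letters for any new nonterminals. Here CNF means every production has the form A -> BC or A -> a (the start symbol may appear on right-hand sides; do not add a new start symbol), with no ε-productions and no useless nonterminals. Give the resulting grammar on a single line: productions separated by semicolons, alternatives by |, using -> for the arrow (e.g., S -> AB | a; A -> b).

No ε-productions.
After unit-elimination: S -> aa | SYV; V -> a | VV; Y -> a | SY | aa | cS | SYV.
TERM: introduce A -> a, B -> c and substitute in every rule of length ≥2.
BIN: S -> SYV becomes S -> SC, C -> YV; Y -> SYV becomes Y -> SD, D -> YV.

S -> AA | SC; A -> a; B -> c; C -> YV; D -> YV; V -> a | VV; Y -> a | AA | BS | SD | SY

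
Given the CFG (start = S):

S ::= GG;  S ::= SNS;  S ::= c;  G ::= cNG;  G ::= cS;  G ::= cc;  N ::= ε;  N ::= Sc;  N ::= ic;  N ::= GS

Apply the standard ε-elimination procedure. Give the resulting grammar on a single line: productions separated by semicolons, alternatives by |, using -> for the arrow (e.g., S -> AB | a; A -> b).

S -> c | GG | SS | SNS; G -> cG | cS | cc | cNG; N -> GS | Sc | ic

Nullable set: {N}.
S -> SNS: N nullable, giving SNS | SS.
G -> cNG: N nullable, giving cG | cNG.
Drop N -> ε.
Unchanged (no nullable symbols): S -> GG; S -> c; G -> cS; G -> cc; N -> GS; N -> Sc; N -> ic.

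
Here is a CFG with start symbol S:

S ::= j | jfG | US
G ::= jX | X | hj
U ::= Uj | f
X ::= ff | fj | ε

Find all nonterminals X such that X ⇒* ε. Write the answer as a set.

Directly nullable (have an ε-rule): {X}.
G is nullable via G -> X (every symbol on the right is already known nullable).
Not nullable: S, U — each has a terminal in every rule's right-hand side or depends on a non-nullable symbol.

{G, X}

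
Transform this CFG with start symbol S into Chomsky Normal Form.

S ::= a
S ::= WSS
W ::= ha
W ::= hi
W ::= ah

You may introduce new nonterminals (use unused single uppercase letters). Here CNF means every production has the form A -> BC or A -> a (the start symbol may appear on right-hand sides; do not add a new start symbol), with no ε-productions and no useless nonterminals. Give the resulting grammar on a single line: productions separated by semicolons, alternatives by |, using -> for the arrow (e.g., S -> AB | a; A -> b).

S -> a | WD; A -> a; B -> h; C -> i; D -> SS; W -> AB | BA | BC

No ε-productions.
No unit productions to eliminate.
TERM: introduce A -> a, B -> h, C -> i and substitute in every rule of length ≥2.
BIN: S -> WSS becomes S -> WD, D -> SS.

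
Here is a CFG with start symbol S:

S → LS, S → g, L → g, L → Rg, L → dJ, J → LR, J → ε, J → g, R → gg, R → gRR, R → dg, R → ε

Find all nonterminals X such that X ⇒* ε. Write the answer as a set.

Directly nullable (have an ε-rule): {J, R}.
Not nullable: L, S — each has a terminal in every rule's right-hand side or depends on a non-nullable symbol.

{J, R}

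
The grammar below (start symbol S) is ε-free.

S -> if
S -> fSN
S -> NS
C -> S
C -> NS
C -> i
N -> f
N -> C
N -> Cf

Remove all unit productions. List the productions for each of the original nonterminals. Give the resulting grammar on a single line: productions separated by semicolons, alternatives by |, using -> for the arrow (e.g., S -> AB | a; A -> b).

Unit productions: C->S, N->C.
Unit pairs (A ⇒* B via units): (C,S), (N,C), (N,S).
S: inherits non-unit rules of {S} → NS | fSN | if.
C: inherits non-unit rules of {C, S} → NS | fSN | i | if.
N: inherits non-unit rules of {C, N, S} → Cf | NS | f | fSN | i | if.

S -> NS | if | fSN; C -> i | NS | if | fSN; N -> f | i | Cf | NS | if | fSN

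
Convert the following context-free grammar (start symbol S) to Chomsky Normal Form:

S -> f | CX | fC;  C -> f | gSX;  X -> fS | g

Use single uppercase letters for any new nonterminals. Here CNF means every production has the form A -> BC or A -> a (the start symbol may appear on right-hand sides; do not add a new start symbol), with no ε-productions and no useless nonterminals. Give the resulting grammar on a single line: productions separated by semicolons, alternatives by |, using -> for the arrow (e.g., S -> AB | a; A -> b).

S -> f | BC | CX; A -> g; B -> f; C -> f | AD; D -> SX; X -> g | BS

No ε-productions.
No unit productions to eliminate.
TERM: introduce B -> f, A -> g and substitute in every rule of length ≥2.
BIN: C -> ASX becomes C -> AD, D -> SX.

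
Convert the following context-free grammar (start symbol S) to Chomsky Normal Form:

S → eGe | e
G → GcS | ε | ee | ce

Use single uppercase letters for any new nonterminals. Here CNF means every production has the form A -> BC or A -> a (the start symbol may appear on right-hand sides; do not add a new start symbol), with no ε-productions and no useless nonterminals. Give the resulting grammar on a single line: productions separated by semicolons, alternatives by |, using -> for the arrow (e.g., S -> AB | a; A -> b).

Nullable: {G}; after ε-elimination: S -> e | ee | eGe; G -> cS | ce | ee | GcS.
No unit productions to eliminate.
TERM: introduce A -> c, B -> e and substitute in every rule of length ≥2.
BIN: G -> GAS becomes G -> GC, C -> AS; S -> BGB becomes S -> BD, D -> GB.

S -> e | BB | BD; A -> c; B -> e; C -> AS; D -> GB; G -> AB | AS | BB | GC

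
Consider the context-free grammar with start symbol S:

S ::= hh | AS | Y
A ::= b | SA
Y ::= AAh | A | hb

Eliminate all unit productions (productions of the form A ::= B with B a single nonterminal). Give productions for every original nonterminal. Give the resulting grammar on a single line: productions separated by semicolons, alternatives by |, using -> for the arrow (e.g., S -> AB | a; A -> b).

S -> b | AS | SA | hb | hh | AAh; A -> b | SA; Y -> b | SA | hb | AAh

Unit productions: S->Y, Y->A.
Unit pairs (A ⇒* B via units): (S,A), (S,Y), (Y,A).
S: inherits non-unit rules of {A, S, Y} → AAh | AS | SA | b | hb | hh.
A: inherits non-unit rules of {A} → SA | b.
Y: inherits non-unit rules of {A, Y} → AAh | SA | b | hb.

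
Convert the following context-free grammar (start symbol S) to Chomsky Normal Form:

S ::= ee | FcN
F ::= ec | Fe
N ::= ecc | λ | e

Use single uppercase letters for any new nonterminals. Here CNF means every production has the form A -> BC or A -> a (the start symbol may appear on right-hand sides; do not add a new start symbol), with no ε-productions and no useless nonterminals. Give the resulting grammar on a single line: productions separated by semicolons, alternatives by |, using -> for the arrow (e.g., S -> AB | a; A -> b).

Nullable: {N}; after ε-elimination: S -> Fc | ee | FcN; F -> Fe | ec; N -> e | ecc.
No unit productions to eliminate.
TERM: introduce B -> c, A -> e and substitute in every rule of length ≥2.
BIN: N -> ABB becomes N -> AC, C -> BB; S -> FBN becomes S -> FD, D -> BN.

S -> AA | FB | FD; A -> e; B -> c; C -> BB; D -> BN; F -> AB | FA; N -> e | AC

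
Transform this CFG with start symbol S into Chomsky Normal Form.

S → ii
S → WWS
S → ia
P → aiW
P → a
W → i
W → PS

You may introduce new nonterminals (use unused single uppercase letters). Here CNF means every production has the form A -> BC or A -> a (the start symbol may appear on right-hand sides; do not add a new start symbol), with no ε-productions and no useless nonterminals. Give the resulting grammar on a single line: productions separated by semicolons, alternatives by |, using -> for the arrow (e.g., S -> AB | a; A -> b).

S -> BA | BB | WD; A -> a; B -> i; C -> BW; D -> WS; P -> a | AC; W -> i | PS

No ε-productions.
No unit productions to eliminate.
TERM: introduce A -> a, B -> i and substitute in every rule of length ≥2.
BIN: P -> ABW becomes P -> AC, C -> BW; S -> WWS becomes S -> WD, D -> WS.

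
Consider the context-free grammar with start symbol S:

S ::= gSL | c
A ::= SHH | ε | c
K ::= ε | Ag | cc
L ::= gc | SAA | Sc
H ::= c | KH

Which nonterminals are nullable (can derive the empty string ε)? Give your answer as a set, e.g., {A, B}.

Directly nullable (have an ε-rule): {A, K}.
Not nullable: H, L, S — each has a terminal in every rule's right-hand side or depends on a non-nullable symbol.

{A, K}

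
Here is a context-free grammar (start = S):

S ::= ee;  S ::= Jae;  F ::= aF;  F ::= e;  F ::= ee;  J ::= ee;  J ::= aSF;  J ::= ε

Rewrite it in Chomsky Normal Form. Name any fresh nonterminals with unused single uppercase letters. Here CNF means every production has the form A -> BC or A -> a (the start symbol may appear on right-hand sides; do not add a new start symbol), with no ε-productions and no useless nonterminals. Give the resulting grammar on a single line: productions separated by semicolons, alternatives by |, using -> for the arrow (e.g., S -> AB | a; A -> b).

Nullable: {J}; after ε-elimination: S -> ae | ee | Jae; F -> e | aF | ee; J -> ee | aSF.
No unit productions to eliminate.
TERM: introduce A -> a, B -> e and substitute in every rule of length ≥2.
BIN: J -> ASF becomes J -> AC, C -> SF; S -> JAB becomes S -> JD, D -> AB.

S -> AB | BB | JD; A -> a; B -> e; C -> SF; D -> AB; F -> e | AF | BB; J -> AC | BB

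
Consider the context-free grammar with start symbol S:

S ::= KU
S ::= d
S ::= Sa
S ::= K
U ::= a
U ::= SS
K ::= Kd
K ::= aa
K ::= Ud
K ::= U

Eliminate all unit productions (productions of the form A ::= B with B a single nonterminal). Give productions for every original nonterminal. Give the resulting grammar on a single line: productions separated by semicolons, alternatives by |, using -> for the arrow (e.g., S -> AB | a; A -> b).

Unit productions: K->U, S->K.
Unit pairs (A ⇒* B via units): (K,U), (S,K), (S,U).
S: inherits non-unit rules of {K, S, U} → KU | Kd | SS | Sa | Ud | a | aa | d.
K: inherits non-unit rules of {K, U} → Kd | SS | Ud | a | aa.
U: inherits non-unit rules of {U} → SS | a.

S -> a | d | KU | Kd | SS | Sa | Ud | aa; K -> a | Kd | SS | Ud | aa; U -> a | SS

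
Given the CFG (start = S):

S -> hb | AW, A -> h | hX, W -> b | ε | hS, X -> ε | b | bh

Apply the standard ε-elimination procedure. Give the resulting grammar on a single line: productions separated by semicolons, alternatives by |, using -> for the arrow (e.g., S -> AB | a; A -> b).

S -> A | AW | hb; A -> h | hX; W -> b | hS; X -> b | bh

Nullable set: {W, X}.
S -> AW: W nullable, giving A | AW.
A -> hX: X nullable, giving h | hX.
Drop W -> ε.
Drop X -> ε.
Unchanged (no nullable symbols): S -> hb; A -> h; W -> b; W -> hS; X -> b; X -> bh.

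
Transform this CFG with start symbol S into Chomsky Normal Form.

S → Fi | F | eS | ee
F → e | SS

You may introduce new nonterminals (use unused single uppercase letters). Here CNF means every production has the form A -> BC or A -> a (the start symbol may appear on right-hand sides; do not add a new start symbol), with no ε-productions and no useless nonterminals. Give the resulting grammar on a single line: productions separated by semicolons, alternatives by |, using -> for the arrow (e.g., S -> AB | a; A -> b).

S -> e | BB | BS | FA | SS; A -> i; B -> e; F -> e | SS

No ε-productions.
After unit-elimination: S -> e | Fi | SS | eS | ee; F -> e | SS.
TERM: introduce B -> e, A -> i and substitute in every rule of length ≥2.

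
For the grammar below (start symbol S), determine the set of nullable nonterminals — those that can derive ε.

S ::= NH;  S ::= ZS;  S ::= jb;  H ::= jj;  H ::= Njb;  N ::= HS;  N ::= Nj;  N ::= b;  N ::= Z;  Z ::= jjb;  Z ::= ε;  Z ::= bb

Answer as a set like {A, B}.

Directly nullable (have an ε-rule): {Z}.
N is nullable via N -> Z (every symbol on the right is already known nullable).
Not nullable: H, S — each has a terminal in every rule's right-hand side or depends on a non-nullable symbol.

{N, Z}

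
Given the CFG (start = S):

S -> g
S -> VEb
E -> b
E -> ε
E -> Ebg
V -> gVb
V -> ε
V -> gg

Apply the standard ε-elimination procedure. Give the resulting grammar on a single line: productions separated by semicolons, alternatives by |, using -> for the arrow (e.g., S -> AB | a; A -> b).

S -> b | g | Eb | Vb | VEb; E -> b | bg | Ebg; V -> gb | gg | gVb

Nullable set: {E, V}.
S -> VEb: V, E nullable, giving Eb | VEb | Vb | b.
Drop E -> ε.
E -> Ebg: E nullable, giving Ebg | bg.
Drop V -> ε.
V -> gVb: V nullable, giving gVb | gb.
Unchanged (no nullable symbols): S -> g; E -> b; V -> gg.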